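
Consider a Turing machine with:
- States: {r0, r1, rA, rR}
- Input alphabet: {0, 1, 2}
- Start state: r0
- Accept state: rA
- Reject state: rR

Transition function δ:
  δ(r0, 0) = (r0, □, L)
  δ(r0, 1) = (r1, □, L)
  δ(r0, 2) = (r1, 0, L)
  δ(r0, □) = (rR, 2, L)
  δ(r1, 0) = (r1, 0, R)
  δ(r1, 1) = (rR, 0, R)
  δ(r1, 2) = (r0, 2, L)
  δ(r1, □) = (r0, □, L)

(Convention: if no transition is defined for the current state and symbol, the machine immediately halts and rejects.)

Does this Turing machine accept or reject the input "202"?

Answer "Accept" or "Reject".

Execution trace:
Initial: [r0]202
Step 1: δ(r0, 2) = (r1, 0, L) → [r1]□002
Step 2: δ(r1, □) = (r0, □, L) → [r0]□□002
Step 3: δ(r0, □) = (rR, 2, L) → [rR]□2□002

The machine reaches the reject state rR and halts.

Answer: Reject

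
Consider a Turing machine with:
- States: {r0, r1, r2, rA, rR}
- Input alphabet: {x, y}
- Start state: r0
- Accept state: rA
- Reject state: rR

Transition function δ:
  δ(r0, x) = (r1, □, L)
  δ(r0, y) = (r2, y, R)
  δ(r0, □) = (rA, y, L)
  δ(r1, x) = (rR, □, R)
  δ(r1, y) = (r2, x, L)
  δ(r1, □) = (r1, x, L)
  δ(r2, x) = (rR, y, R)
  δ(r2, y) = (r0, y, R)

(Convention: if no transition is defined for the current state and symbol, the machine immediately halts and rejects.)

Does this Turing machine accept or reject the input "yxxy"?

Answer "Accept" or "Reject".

Execution trace:
Initial: [r0]yxxy
Step 1: δ(r0, y) = (r2, y, R) → y[r2]xxy
Step 2: δ(r2, x) = (rR, y, R) → yy[rR]xy

The machine reaches the reject state rR and halts.

Answer: Reject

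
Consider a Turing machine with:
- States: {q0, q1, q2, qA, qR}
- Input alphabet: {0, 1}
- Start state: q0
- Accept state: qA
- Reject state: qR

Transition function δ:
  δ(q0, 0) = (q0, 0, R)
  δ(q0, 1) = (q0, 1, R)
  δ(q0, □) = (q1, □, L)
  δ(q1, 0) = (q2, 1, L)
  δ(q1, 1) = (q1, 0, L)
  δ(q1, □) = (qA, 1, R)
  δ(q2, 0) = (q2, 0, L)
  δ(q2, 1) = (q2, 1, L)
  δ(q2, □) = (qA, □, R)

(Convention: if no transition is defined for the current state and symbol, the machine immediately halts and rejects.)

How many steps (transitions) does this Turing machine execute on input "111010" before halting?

Execution trace:
Initial: [q0]111010
Step 1: δ(q0, 1) = (q0, 1, R) → 1[q0]11010
Step 2: δ(q0, 1) = (q0, 1, R) → 11[q0]1010
Step 3: δ(q0, 1) = (q0, 1, R) → 111[q0]010
Step 4: δ(q0, 0) = (q0, 0, R) → 1110[q0]10
Step 5: δ(q0, 1) = (q0, 1, R) → 11101[q0]0
Step 6: δ(q0, 0) = (q0, 0, R) → 111010[q0]□
Step 7: δ(q0, □) = (q1, □, L) → 11101[q1]0□
Step 8: δ(q1, 0) = (q2, 1, L) → 1110[q2]11□
Step 9: δ(q2, 1) = (q2, 1, L) → 111[q2]011□
Step 10: δ(q2, 0) = (q2, 0, L) → 11[q2]1011□
Step 11: δ(q2, 1) = (q2, 1, L) → 1[q2]11011□
Step 12: δ(q2, 1) = (q2, 1, L) → [q2]111011□
Step 13: δ(q2, 1) = (q2, 1, L) → [q2]□111011□
Step 14: δ(q2, □) = (qA, □, R) → □[qA]111011□

The machine reaches the accept state qA and halts.

The machine executed 14 steps before halting.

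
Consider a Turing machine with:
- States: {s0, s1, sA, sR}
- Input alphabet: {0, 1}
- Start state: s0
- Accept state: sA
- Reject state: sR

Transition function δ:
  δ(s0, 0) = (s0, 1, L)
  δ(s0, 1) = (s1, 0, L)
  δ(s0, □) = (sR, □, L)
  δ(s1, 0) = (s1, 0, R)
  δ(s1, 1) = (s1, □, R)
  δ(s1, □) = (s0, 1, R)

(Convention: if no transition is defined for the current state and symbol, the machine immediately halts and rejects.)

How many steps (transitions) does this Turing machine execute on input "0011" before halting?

Execution trace:
Initial: [s0]0011
Step 1: δ(s0, 0) = (s0, 1, L) → [s0]□1011
Step 2: δ(s0, □) = (sR, □, L) → [sR]□□1011

The machine reaches the reject state sR and halts.

The machine executed 2 steps before halting.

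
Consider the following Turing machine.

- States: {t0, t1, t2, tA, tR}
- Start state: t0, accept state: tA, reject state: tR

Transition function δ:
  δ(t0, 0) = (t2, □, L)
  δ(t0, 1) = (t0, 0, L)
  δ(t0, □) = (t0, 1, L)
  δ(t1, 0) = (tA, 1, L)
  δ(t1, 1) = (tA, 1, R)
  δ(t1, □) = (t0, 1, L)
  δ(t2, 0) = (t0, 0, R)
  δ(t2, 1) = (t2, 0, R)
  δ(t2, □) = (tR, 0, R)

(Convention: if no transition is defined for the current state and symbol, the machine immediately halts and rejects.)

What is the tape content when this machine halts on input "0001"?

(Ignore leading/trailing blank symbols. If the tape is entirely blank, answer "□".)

Execution trace:
Initial: [t0]0001
Step 1: δ(t0, 0) = (t2, □, L) → [t2]□□001
Step 2: δ(t2, □) = (tR, 0, R) → 0[tR]□001

The machine reaches the reject state tR and halts.

Final tape (ignoring leading/trailing blanks): 0□001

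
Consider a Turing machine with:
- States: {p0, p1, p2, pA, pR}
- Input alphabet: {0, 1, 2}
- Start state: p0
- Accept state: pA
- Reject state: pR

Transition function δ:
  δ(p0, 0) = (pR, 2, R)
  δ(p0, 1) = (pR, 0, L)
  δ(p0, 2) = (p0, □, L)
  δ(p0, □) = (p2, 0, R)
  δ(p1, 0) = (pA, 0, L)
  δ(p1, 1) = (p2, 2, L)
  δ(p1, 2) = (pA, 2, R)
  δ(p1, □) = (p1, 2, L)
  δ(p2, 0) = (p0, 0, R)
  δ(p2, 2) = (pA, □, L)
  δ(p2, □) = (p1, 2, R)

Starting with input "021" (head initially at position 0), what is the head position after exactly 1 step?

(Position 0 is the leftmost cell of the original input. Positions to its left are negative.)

Execution trace (head position shown):
Step 0: [p0]021  (head at position 0)
Step 1: move right → 2[pR]21  (head at position 1)

After 1 step, the head is at position 1.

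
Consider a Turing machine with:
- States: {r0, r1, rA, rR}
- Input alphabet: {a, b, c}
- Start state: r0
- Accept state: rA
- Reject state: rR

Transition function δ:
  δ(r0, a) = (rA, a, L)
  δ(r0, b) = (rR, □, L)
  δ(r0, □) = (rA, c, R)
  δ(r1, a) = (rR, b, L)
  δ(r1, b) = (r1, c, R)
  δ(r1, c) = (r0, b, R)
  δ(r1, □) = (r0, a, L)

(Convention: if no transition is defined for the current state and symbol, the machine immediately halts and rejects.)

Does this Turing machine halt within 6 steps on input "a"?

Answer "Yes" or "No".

Execution trace:
Initial: [r0]a
Step 1: δ(r0, a) = (rA, a, L) → [rA]□a

The machine reaches the accept state rA and halts.
The machine halted after 1 step (within the 6-step bound).

Answer: Yes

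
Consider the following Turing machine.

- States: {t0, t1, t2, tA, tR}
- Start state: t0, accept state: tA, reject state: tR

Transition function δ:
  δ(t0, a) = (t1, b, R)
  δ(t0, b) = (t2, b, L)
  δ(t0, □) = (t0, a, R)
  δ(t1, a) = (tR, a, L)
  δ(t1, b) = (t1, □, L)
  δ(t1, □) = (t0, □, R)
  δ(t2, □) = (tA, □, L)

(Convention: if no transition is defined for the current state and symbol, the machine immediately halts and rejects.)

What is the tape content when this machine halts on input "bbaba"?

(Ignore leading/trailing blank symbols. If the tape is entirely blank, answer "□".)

Execution trace:
Initial: [t0]bbaba
Step 1: δ(t0, b) = (t2, b, L) → [t2]□bbaba
Step 2: δ(t2, □) = (tA, □, L) → [tA]□□bbaba

The machine reaches the accept state tA and halts.

Final tape (ignoring leading/trailing blanks): bbaba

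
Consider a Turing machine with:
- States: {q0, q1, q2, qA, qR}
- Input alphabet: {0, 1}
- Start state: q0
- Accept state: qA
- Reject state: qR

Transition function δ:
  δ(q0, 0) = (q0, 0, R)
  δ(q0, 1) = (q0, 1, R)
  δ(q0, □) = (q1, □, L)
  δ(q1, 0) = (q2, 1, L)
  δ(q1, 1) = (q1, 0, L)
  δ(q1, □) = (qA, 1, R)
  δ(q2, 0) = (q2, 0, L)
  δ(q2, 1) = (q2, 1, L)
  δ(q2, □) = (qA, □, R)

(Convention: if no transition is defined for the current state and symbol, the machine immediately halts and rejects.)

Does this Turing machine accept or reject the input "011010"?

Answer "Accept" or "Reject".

Execution trace:
Initial: [q0]011010
Step 1: δ(q0, 0) = (q0, 0, R) → 0[q0]11010
Step 2: δ(q0, 1) = (q0, 1, R) → 01[q0]1010
Step 3: δ(q0, 1) = (q0, 1, R) → 011[q0]010
Step 4: δ(q0, 0) = (q0, 0, R) → 0110[q0]10
Step 5: δ(q0, 1) = (q0, 1, R) → 01101[q0]0
Step 6: δ(q0, 0) = (q0, 0, R) → 011010[q0]□
Step 7: δ(q0, □) = (q1, □, L) → 01101[q1]0□
Step 8: δ(q1, 0) = (q2, 1, L) → 0110[q2]11□
Step 9: δ(q2, 1) = (q2, 1, L) → 011[q2]011□
Step 10: δ(q2, 0) = (q2, 0, L) → 01[q2]1011□
Step 11: δ(q2, 1) = (q2, 1, L) → 0[q2]11011□
Step 12: δ(q2, 1) = (q2, 1, L) → [q2]011011□
Step 13: δ(q2, 0) = (q2, 0, L) → [q2]□011011□
Step 14: δ(q2, □) = (qA, □, R) → □[qA]011011□

The machine reaches the accept state qA and halts.

Answer: Accept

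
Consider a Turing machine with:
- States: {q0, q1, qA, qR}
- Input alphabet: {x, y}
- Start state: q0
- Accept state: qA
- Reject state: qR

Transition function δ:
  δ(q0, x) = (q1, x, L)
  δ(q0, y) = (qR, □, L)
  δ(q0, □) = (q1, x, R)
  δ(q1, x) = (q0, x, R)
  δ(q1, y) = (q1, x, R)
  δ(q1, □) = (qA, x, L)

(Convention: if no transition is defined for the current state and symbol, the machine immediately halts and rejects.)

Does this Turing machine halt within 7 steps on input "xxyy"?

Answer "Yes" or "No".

Execution trace:
Initial: [q0]xxyy
Step 1: δ(q0, x) = (q1, x, L) → [q1]□xxyy
Step 2: δ(q1, □) = (qA, x, L) → [qA]□xxxyy

The machine reaches the accept state qA and halts.
The machine halted after 2 steps (within the 7-step bound).

Answer: Yes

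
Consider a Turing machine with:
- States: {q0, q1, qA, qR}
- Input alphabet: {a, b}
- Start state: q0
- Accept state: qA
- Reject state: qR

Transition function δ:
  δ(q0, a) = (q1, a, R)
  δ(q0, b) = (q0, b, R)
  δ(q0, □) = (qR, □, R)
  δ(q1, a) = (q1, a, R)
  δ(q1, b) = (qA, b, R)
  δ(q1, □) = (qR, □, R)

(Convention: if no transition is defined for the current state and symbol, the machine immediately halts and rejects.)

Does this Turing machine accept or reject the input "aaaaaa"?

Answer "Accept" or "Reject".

Execution trace:
Initial: [q0]aaaaaa
Step 1: δ(q0, a) = (q1, a, R) → a[q1]aaaaa
Step 2: δ(q1, a) = (q1, a, R) → aa[q1]aaaa
Step 3: δ(q1, a) = (q1, a, R) → aaa[q1]aaa
Step 4: δ(q1, a) = (q1, a, R) → aaaa[q1]aa
Step 5: δ(q1, a) = (q1, a, R) → aaaaa[q1]a
Step 6: δ(q1, a) = (q1, a, R) → aaaaaa[q1]□
Step 7: δ(q1, □) = (qR, □, R) → aaaaaa□[qR]□

The machine reaches the reject state qR and halts.

Answer: Reject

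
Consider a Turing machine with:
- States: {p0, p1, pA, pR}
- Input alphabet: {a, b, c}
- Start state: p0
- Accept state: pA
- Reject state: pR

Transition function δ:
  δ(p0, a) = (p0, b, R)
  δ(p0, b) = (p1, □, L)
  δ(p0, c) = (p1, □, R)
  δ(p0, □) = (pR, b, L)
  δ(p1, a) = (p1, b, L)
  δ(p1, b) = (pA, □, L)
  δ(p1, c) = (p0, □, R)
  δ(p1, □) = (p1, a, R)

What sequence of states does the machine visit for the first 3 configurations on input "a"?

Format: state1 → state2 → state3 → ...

Execution trace:
Initial: [p0]a
Step 1: δ(p0, a) = (p0, b, R) → b[p0]□
Step 2: δ(p0, □) = (pR, b, L) → [pR]bb

The machine reaches the reject state pR and halts.

State sequence: p0 → p0 → pR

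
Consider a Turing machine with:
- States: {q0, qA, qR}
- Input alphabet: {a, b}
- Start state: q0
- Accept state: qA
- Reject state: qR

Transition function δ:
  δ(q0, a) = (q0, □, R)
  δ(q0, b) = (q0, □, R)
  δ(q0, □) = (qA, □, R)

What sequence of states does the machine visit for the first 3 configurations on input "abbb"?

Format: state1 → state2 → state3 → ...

Execution trace:
Initial: [q0]abbb
Step 1: δ(q0, a) = (q0, □, R) → □[q0]bbb
Step 2: δ(q0, b) = (q0, □, R) → □□[q0]bb

State sequence: q0 → q0 → q0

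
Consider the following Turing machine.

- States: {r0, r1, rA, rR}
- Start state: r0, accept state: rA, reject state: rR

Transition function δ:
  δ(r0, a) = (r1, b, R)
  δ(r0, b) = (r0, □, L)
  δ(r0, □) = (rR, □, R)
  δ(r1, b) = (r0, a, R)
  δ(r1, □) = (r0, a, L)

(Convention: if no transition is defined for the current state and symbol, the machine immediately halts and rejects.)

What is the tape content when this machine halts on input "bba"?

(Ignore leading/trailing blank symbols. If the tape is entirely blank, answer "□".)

Execution trace:
Initial: [r0]bba
Step 1: δ(r0, b) = (r0, □, L) → [r0]□□ba
Step 2: δ(r0, □) = (rR, □, R) → □[rR]□ba

The machine reaches the reject state rR and halts.

Final tape (ignoring leading/trailing blanks): ba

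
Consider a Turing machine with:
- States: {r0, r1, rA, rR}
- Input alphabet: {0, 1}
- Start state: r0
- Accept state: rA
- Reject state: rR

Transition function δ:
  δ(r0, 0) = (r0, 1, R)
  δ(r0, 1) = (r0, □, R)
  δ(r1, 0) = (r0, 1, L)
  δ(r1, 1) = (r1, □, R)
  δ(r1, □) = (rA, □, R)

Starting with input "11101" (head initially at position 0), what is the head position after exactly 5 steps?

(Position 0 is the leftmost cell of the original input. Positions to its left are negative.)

Execution trace (head position shown):
Step 0: [r0]11101  (head at position 0)
Step 1: move right → □[r0]1101  (head at position 1)
Step 2: move right → □□[r0]101  (head at position 2)
Step 3: move right → □□□[r0]01  (head at position 3)
Step 4: move right → □□□1[r0]1  (head at position 4)
Step 5: move right → □□□1□[r0]□  (head at position 5)

After 5 steps, the head is at position 5.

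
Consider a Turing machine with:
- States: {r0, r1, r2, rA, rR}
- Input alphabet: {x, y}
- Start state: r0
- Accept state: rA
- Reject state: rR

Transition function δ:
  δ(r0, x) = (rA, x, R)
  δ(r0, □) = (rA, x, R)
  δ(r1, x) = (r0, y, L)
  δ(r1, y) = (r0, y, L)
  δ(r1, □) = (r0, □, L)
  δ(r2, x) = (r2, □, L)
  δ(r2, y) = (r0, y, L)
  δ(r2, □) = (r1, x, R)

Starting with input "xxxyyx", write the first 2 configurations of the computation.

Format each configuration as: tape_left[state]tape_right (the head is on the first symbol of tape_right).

Transitions applied:
Step 1: δ(r0, x) = (rA, x, R)

The first 2 configurations are:
[r0]xxxyyx ⊢ x[rA]xxyyx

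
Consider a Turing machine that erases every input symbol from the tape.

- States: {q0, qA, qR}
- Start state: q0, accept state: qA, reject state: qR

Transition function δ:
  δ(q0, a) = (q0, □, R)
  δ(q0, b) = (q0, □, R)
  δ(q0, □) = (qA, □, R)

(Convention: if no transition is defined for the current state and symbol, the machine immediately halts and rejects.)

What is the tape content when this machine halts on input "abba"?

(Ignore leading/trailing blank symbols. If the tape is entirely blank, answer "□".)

Execution trace:
Initial: [q0]abba
Step 1: δ(q0, a) = (q0, □, R) → □[q0]bba
Step 2: δ(q0, b) = (q0, □, R) → □□[q0]ba
Step 3: δ(q0, b) = (q0, □, R) → □□□[q0]a
Step 4: δ(q0, a) = (q0, □, R) → □□□□[q0]□
Step 5: δ(q0, □) = (qA, □, R) → □□□□□[qA]□

The machine reaches the accept state qA and halts.

Final tape (ignoring leading/trailing blanks): □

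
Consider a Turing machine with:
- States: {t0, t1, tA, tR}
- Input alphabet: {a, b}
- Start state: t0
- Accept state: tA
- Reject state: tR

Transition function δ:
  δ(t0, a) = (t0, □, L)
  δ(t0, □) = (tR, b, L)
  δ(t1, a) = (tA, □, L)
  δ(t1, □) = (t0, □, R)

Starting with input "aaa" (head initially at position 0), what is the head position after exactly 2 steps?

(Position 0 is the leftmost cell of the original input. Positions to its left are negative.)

Execution trace (head position shown):
Step 0: [t0]aaa  (head at position 0)
Step 1: move left → [t0]□□aa  (head at position -1)
Step 2: move left → [tR]□b□aa  (head at position -2)

After 2 steps, the head is at position -2.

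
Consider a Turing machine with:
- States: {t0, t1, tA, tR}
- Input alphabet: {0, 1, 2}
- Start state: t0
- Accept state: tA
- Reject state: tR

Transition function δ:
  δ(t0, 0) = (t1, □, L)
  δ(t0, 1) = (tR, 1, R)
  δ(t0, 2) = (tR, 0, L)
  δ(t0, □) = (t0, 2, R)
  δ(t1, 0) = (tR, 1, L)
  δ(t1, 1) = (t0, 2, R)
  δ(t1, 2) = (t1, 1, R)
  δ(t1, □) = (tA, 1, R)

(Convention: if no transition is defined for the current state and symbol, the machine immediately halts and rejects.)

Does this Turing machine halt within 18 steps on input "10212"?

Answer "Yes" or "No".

Execution trace:
Initial: [t0]10212
Step 1: δ(t0, 1) = (tR, 1, R) → 1[tR]0212

The machine reaches the reject state tR and halts.
The machine halted after 1 step (within the 18-step bound).

Answer: Yes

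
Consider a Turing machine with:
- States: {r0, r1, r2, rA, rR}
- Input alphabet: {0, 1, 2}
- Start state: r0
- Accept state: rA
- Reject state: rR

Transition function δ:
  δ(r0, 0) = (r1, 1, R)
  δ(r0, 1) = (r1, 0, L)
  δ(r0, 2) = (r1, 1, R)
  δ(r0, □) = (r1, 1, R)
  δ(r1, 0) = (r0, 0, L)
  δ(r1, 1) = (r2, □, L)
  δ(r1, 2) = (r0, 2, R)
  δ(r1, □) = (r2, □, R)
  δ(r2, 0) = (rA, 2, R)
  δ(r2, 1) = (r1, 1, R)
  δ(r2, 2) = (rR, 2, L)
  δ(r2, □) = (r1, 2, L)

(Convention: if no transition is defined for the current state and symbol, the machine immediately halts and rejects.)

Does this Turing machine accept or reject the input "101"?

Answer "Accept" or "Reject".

Execution trace:
Initial: [r0]101
Step 1: δ(r0, 1) = (r1, 0, L) → [r1]□001
Step 2: δ(r1, □) = (r2, □, R) → □[r2]001
Step 3: δ(r2, 0) = (rA, 2, R) → □2[rA]01

The machine reaches the accept state rA and halts.

Answer: Accept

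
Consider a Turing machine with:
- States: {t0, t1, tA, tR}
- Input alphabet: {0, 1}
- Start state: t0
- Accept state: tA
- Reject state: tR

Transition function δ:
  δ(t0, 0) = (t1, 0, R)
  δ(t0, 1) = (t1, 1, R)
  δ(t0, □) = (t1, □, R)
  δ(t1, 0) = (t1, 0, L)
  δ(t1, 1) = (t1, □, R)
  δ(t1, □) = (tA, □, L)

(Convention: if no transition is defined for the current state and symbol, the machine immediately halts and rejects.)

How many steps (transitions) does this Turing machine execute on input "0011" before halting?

Execution trace:
Initial: [t0]0011
Step 1: δ(t0, 0) = (t1, 0, R) → 0[t1]011
Step 2: δ(t1, 0) = (t1, 0, L) → [t1]0011
Step 3: δ(t1, 0) = (t1, 0, L) → [t1]□0011
Step 4: δ(t1, □) = (tA, □, L) → [tA]□□0011

The machine reaches the accept state tA and halts.

The machine executed 4 steps before halting.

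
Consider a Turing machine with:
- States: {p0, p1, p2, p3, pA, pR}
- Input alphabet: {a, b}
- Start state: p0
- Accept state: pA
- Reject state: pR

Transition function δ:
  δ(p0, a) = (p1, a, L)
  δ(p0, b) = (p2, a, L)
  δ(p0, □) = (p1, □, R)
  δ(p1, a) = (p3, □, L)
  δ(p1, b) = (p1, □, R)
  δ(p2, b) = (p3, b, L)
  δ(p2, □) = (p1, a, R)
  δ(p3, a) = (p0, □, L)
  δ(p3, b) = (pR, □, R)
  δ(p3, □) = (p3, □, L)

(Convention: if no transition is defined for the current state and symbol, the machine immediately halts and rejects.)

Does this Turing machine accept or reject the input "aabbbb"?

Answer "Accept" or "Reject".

Execution trace:
Initial: [p0]aabbbb
Step 1: δ(p0, a) = (p1, a, L) → [p1]□aabbbb

No transition is defined for δ(p1, □). By convention the machine halts and rejects.

Answer: Reject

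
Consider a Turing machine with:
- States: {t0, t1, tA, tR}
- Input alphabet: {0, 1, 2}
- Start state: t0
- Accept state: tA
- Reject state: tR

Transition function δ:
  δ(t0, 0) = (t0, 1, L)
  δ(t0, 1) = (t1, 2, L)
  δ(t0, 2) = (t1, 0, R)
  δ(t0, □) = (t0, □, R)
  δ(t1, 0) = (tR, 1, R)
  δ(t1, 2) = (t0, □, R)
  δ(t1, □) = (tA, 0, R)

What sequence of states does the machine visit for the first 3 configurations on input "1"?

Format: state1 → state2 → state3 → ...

Execution trace:
Initial: [t0]1
Step 1: δ(t0, 1) = (t1, 2, L) → [t1]□2
Step 2: δ(t1, □) = (tA, 0, R) → 0[tA]2

The machine reaches the accept state tA and halts.

State sequence: t0 → t1 → tA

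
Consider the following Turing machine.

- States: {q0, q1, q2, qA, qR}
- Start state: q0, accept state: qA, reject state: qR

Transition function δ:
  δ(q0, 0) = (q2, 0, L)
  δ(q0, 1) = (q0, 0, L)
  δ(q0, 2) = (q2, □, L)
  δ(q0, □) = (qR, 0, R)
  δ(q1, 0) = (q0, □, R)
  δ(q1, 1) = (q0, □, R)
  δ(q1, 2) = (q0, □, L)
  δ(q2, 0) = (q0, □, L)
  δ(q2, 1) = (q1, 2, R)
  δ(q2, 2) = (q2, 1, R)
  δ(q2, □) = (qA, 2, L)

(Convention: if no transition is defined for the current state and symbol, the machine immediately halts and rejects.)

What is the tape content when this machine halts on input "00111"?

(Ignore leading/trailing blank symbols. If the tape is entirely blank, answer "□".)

Execution trace:
Initial: [q0]00111
Step 1: δ(q0, 0) = (q2, 0, L) → [q2]□00111
Step 2: δ(q2, □) = (qA, 2, L) → [qA]□200111

The machine reaches the accept state qA and halts.

Final tape (ignoring leading/trailing blanks): 200111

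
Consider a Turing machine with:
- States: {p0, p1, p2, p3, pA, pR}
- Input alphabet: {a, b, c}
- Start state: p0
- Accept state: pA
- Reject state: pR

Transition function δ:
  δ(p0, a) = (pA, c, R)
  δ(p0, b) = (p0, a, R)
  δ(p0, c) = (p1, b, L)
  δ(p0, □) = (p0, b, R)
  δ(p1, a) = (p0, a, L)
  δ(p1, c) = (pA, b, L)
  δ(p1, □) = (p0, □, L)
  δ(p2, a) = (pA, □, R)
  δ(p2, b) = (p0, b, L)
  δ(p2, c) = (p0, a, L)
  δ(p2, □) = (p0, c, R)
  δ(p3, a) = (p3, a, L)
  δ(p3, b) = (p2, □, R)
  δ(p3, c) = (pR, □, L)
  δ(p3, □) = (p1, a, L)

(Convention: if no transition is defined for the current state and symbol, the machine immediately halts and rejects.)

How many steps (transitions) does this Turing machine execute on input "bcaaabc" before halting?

Execution trace:
Initial: [p0]bcaaabc
Step 1: δ(p0, b) = (p0, a, R) → a[p0]caaabc
Step 2: δ(p0, c) = (p1, b, L) → [p1]abaaabc
Step 3: δ(p1, a) = (p0, a, L) → [p0]□abaaabc
Step 4: δ(p0, □) = (p0, b, R) → b[p0]abaaabc
Step 5: δ(p0, a) = (pA, c, R) → bc[pA]baaabc

The machine reaches the accept state pA and halts.

The machine executed 5 steps before halting.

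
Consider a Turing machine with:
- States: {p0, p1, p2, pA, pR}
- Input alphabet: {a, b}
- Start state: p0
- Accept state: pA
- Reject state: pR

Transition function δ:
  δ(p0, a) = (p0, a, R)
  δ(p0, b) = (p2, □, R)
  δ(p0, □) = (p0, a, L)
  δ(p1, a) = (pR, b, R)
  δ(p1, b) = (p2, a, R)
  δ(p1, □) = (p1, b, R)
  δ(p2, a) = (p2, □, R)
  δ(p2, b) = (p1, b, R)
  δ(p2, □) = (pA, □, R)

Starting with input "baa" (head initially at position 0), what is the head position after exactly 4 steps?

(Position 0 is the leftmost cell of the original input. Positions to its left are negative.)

Execution trace (head position shown):
Step 0: [p0]baa  (head at position 0)
Step 1: move right → □[p2]aa  (head at position 1)
Step 2: move right → □□[p2]a  (head at position 2)
Step 3: move right → □□□[p2]□  (head at position 3)
Step 4: move right → □□□□[pA]□  (head at position 4)

After 4 steps, the head is at position 4.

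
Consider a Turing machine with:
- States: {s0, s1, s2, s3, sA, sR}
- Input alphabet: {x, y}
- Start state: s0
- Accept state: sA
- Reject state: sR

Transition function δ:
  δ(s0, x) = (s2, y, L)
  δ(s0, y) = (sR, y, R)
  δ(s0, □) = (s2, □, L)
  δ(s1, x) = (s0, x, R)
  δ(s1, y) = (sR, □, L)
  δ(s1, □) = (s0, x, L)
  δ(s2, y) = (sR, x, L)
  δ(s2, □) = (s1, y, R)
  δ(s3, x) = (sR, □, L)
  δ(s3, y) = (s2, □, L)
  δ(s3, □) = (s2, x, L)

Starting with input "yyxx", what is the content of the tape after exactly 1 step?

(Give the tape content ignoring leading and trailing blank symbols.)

Execution trace:
Initial: [s0]yyxx
Step 1: δ(s0, y) = (sR, y, R) → y[sR]yxx

The machine reaches the reject state sR and halts.

After 1 step, the tape (ignoring leading/trailing blanks) is: yyxx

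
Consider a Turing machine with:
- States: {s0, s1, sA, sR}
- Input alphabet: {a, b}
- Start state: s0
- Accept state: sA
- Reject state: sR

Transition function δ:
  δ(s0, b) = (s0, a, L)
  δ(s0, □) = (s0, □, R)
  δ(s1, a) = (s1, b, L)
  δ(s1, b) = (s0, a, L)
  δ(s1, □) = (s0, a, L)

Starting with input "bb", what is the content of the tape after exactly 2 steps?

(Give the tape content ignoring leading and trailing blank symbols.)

Execution trace:
Initial: [s0]bb
Step 1: δ(s0, b) = (s0, a, L) → [s0]□ab
Step 2: δ(s0, □) = (s0, □, R) → □[s0]ab

No transition is defined for δ(s0, a). By convention the machine halts and rejects.

After 2 steps, the tape (ignoring leading/trailing blanks) is: ab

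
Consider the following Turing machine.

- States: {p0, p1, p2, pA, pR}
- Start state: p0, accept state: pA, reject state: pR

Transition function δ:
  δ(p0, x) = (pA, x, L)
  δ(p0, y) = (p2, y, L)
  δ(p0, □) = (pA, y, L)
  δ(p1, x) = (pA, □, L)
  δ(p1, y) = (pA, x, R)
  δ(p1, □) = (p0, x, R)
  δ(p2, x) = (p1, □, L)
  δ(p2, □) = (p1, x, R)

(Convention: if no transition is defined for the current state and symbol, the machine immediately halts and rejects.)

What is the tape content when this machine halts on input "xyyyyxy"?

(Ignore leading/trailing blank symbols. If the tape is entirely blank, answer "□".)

Execution trace:
Initial: [p0]xyyyyxy
Step 1: δ(p0, x) = (pA, x, L) → [pA]□xyyyyxy

The machine reaches the accept state pA and halts.

Final tape (ignoring leading/trailing blanks): xyyyyxy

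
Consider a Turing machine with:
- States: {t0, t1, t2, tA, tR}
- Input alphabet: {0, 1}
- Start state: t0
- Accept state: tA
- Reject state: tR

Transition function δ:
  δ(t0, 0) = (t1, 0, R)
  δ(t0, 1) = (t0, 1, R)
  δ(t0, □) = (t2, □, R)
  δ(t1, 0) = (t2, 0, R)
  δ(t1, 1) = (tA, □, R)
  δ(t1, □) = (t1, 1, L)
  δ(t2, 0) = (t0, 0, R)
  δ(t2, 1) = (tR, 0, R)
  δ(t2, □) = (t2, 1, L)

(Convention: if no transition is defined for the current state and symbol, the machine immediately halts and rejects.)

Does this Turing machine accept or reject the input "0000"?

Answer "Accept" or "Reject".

Execution trace:
Initial: [t0]0000
Step 1: δ(t0, 0) = (t1, 0, R) → 0[t1]000
Step 2: δ(t1, 0) = (t2, 0, R) → 00[t2]00
Step 3: δ(t2, 0) = (t0, 0, R) → 000[t0]0
Step 4: δ(t0, 0) = (t1, 0, R) → 0000[t1]□
Step 5: δ(t1, □) = (t1, 1, L) → 000[t1]01
Step 6: δ(t1, 0) = (t2, 0, R) → 0000[t2]1
Step 7: δ(t2, 1) = (tR, 0, R) → 00000[tR]□

The machine reaches the reject state tR and halts.

Answer: Reject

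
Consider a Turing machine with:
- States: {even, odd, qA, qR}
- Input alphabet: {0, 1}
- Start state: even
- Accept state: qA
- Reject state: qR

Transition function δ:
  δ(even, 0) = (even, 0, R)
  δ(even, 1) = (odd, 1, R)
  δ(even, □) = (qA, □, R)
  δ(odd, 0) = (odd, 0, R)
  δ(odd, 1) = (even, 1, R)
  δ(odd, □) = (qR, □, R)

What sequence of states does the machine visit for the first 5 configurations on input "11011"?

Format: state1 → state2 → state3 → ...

Execution trace:
Initial: [even]11011
Step 1: δ(even, 1) = (odd, 1, R) → 1[odd]1011
Step 2: δ(odd, 1) = (even, 1, R) → 11[even]011
Step 3: δ(even, 0) = (even, 0, R) → 110[even]11
Step 4: δ(even, 1) = (odd, 1, R) → 1101[odd]1

State sequence: even → odd → even → even → odd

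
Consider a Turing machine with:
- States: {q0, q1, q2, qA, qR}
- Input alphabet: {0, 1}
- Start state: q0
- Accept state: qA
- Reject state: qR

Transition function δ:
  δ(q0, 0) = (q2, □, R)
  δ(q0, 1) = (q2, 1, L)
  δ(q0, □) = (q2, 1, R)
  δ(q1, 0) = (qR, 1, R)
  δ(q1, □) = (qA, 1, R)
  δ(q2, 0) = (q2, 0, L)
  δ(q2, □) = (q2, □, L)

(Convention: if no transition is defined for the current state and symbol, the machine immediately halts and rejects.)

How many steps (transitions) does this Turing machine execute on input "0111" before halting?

Execution trace:
Initial: [q0]0111
Step 1: δ(q0, 0) = (q2, □, R) → □[q2]111

No transition is defined for δ(q2, 1). By convention the machine halts and rejects.

The machine executed 1 step before halting.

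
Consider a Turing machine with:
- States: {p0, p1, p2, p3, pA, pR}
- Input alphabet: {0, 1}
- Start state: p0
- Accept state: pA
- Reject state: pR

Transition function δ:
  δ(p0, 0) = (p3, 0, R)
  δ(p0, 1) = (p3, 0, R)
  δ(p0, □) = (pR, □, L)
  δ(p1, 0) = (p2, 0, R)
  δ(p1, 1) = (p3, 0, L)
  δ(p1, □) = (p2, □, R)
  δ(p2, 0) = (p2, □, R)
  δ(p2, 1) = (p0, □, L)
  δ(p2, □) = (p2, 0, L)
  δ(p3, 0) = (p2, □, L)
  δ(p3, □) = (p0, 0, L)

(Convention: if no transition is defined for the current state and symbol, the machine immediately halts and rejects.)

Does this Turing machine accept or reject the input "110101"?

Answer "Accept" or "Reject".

Execution trace:
Initial: [p0]110101
Step 1: δ(p0, 1) = (p3, 0, R) → 0[p3]10101

No transition is defined for δ(p3, 1). By convention the machine halts and rejects.

Answer: Reject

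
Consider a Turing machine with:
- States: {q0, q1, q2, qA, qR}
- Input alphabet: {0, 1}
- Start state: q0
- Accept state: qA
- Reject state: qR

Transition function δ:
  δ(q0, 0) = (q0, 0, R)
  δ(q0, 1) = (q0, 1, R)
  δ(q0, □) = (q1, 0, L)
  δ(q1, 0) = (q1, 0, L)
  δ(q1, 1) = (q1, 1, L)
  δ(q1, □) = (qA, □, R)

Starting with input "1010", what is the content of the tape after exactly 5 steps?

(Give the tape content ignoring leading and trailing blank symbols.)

Execution trace:
Initial: [q0]1010
Step 1: δ(q0, 1) = (q0, 1, R) → 1[q0]010
Step 2: δ(q0, 0) = (q0, 0, R) → 10[q0]10
Step 3: δ(q0, 1) = (q0, 1, R) → 101[q0]0
Step 4: δ(q0, 0) = (q0, 0, R) → 1010[q0]□
Step 5: δ(q0, □) = (q1, 0, L) → 101[q1]00

After 5 steps, the tape (ignoring leading/trailing blanks) is: 10100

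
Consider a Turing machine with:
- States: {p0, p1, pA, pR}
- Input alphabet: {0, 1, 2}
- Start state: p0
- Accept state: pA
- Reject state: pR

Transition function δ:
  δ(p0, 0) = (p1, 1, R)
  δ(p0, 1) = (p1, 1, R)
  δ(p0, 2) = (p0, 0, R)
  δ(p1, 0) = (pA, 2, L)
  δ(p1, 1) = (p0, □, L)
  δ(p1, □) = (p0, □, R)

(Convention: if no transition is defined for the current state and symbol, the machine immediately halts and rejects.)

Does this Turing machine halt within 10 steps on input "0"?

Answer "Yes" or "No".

Execution trace:
Initial: [p0]0
Step 1: δ(p0, 0) = (p1, 1, R) → 1[p1]□
Step 2: δ(p1, □) = (p0, □, R) → 1□[p0]□

No transition is defined for δ(p0, □). By convention the machine halts and rejects.
The machine halted after 2 steps (within the 10-step bound).

Answer: Yes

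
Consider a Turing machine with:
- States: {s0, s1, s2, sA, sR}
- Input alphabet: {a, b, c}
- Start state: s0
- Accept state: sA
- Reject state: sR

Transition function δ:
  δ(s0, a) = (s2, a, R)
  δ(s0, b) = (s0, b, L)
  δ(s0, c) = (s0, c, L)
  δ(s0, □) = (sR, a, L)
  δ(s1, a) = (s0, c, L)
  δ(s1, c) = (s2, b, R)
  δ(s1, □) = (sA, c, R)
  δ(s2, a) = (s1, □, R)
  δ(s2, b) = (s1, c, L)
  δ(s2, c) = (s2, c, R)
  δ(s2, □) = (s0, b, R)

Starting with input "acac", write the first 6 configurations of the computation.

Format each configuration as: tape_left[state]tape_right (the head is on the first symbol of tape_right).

Transitions applied:
Step 1: δ(s0, a) = (s2, a, R)
Step 2: δ(s2, c) = (s2, c, R)
Step 3: δ(s2, a) = (s1, □, R)
Step 4: δ(s1, c) = (s2, b, R)
Step 5: δ(s2, □) = (s0, b, R)

The first 6 configurations are:
[s0]acac ⊢ a[s2]cac ⊢ ac[s2]ac ⊢ ac□[s1]c ⊢ ac□b[s2]□ ⊢ ac□bb[s0]□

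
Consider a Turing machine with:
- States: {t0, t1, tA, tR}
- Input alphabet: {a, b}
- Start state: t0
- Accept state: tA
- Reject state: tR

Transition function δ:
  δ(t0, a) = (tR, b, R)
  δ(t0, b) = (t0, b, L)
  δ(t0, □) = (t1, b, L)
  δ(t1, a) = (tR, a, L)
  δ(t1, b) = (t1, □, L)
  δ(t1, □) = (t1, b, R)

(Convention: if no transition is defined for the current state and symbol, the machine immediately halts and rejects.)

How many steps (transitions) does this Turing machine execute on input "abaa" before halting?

Execution trace:
Initial: [t0]abaa
Step 1: δ(t0, a) = (tR, b, R) → b[tR]baa

The machine reaches the reject state tR and halts.

The machine executed 1 step before halting.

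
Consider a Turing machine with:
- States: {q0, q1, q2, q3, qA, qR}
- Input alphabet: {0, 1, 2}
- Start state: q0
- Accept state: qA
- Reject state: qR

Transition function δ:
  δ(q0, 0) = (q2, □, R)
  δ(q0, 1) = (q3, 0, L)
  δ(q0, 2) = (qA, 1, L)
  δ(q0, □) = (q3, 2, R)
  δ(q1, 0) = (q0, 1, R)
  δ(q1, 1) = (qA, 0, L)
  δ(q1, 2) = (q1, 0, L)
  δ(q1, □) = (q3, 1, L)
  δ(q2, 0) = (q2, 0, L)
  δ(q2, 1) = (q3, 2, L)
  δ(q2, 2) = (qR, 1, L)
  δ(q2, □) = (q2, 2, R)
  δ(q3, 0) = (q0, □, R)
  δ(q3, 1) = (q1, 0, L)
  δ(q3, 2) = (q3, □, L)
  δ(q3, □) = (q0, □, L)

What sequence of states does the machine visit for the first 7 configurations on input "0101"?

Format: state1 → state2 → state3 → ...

Execution trace:
Initial: [q0]0101
Step 1: δ(q0, 0) = (q2, □, R) → □[q2]101
Step 2: δ(q2, 1) = (q3, 2, L) → [q3]□201
Step 3: δ(q3, □) = (q0, □, L) → [q0]□□201
Step 4: δ(q0, □) = (q3, 2, R) → 2[q3]□201
Step 5: δ(q3, □) = (q0, □, L) → [q0]2□201
Step 6: δ(q0, 2) = (qA, 1, L) → [qA]□1□201

The machine reaches the accept state qA and halts.

State sequence: q0 → q2 → q3 → q0 → q3 → q0 → qA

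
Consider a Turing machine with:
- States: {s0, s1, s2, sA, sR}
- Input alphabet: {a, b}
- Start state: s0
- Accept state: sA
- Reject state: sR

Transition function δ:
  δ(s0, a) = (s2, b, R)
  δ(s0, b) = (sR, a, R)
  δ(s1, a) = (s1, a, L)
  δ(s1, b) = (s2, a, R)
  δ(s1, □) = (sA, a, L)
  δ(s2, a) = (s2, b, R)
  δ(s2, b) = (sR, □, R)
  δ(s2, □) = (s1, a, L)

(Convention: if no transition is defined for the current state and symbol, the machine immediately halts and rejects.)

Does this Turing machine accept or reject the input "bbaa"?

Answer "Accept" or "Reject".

Execution trace:
Initial: [s0]bbaa
Step 1: δ(s0, b) = (sR, a, R) → a[sR]baa

The machine reaches the reject state sR and halts.

Answer: Reject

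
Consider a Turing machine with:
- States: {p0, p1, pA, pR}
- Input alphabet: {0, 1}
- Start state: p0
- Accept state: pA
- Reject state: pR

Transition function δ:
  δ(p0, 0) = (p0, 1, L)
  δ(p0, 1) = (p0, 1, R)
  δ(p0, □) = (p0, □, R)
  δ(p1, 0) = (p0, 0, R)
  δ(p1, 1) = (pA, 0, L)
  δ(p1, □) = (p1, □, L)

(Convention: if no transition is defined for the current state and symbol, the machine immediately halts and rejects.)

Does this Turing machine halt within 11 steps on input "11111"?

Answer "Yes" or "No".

Execution trace:
Initial: [p0]11111
Step 1: δ(p0, 1) = (p0, 1, R) → 1[p0]1111
Step 2: δ(p0, 1) = (p0, 1, R) → 11[p0]111
Step 3: δ(p0, 1) = (p0, 1, R) → 111[p0]11
Step 4: δ(p0, 1) = (p0, 1, R) → 1111[p0]1
Step 5: δ(p0, 1) = (p0, 1, R) → 11111[p0]□
Step 6: δ(p0, □) = (p0, □, R) → 11111□[p0]□
Step 7: δ(p0, □) = (p0, □, R) → 11111□□[p0]□
Step 8: δ(p0, □) = (p0, □, R) → 11111□□□[p0]□
Step 9: δ(p0, □) = (p0, □, R) → 11111□□□□[p0]□
Step 10: δ(p0, □) = (p0, □, R) → 11111□□□□□[p0]□
Step 11: δ(p0, □) = (p0, □, R) → 11111□□□□□□[p0]□

The machine has not reached a halting state after 11 steps.
The machine did not halt within the 11-step bound.

Answer: No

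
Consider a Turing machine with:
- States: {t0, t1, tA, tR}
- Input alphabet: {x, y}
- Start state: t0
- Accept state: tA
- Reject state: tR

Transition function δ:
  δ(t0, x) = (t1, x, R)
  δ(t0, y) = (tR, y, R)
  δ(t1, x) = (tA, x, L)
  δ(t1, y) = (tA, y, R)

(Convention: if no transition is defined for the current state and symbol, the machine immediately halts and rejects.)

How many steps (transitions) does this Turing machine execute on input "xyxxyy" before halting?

Execution trace:
Initial: [t0]xyxxyy
Step 1: δ(t0, x) = (t1, x, R) → x[t1]yxxyy
Step 2: δ(t1, y) = (tA, y, R) → xy[tA]xxyy

The machine reaches the accept state tA and halts.

The machine executed 2 steps before halting.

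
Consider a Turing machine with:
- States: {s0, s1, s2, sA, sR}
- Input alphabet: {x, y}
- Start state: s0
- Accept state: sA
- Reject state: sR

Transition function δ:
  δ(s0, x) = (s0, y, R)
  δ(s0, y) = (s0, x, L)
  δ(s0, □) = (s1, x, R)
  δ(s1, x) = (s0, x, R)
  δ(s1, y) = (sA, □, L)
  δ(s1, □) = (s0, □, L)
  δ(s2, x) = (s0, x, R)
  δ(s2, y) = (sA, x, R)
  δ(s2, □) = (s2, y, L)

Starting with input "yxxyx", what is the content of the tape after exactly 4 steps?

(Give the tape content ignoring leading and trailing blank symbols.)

Execution trace:
Initial: [s0]yxxyx
Step 1: δ(s0, y) = (s0, x, L) → [s0]□xxxyx
Step 2: δ(s0, □) = (s1, x, R) → x[s1]xxxyx
Step 3: δ(s1, x) = (s0, x, R) → xx[s0]xxyx
Step 4: δ(s0, x) = (s0, y, R) → xxy[s0]xyx

After 4 steps, the tape (ignoring leading/trailing blanks) is: xxyxyx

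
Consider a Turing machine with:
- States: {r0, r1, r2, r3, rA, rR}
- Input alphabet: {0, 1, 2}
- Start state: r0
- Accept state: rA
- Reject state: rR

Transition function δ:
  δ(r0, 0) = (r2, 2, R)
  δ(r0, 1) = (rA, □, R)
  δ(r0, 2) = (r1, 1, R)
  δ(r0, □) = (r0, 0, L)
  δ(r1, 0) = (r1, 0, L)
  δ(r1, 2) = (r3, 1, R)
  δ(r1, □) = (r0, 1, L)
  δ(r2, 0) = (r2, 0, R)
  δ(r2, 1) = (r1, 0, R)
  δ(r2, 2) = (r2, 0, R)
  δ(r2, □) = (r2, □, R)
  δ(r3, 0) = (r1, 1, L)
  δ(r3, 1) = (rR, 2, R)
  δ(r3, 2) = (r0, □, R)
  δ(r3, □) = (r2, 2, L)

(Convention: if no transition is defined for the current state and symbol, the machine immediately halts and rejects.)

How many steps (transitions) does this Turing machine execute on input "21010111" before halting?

Execution trace:
Initial: [r0]21010111
Step 1: δ(r0, 2) = (r1, 1, R) → 1[r1]1010111

No transition is defined for δ(r1, 1). By convention the machine halts and rejects.

The machine executed 1 step before halting.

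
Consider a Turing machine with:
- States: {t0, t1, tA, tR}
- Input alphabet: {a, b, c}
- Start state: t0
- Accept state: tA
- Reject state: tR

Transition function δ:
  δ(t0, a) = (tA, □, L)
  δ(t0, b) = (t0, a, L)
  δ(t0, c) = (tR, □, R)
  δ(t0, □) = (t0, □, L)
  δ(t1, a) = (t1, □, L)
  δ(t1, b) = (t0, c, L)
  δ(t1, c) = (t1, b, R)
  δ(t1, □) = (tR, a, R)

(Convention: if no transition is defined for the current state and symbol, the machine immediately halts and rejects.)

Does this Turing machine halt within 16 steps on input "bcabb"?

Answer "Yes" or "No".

Execution trace:
Initial: [t0]bcabb
Step 1: δ(t0, b) = (t0, a, L) → [t0]□acabb
Step 2: δ(t0, □) = (t0, □, L) → [t0]□□acabb
Step 3: δ(t0, □) = (t0, □, L) → [t0]□□□acabb
Step 4: δ(t0, □) = (t0, □, L) → [t0]□□□□acabb
Step 5: δ(t0, □) = (t0, □, L) → [t0]□□□□□acabb
Step 6: δ(t0, □) = (t0, □, L) → [t0]□□□□□□acabb
Step 7: δ(t0, □) = (t0, □, L) → [t0]□□□□□□□acabb
Step 8: δ(t0, □) = (t0, □, L) → [t0]□□□□□□□□acabb
Step 9: δ(t0, □) = (t0, □, L) → [t0]□□□□□□□□□acabb
Step 10: δ(t0, □) = (t0, □, L) → [t0]□□□□□□□□□□acabb
Step 11: δ(t0, □) = (t0, □, L) → [t0]□□□□□□□□□□□acabb
Step 12: δ(t0, □) = (t0, □, L) → [t0]□□□□□□□□□□□□acabb
Step 13: δ(t0, □) = (t0, □, L) → [t0]□□□□□□□□□□□□□acabb
Step 14: δ(t0, □) = (t0, □, L) → [t0]□□□□□□□□□□□□□□acabb
Step 15: δ(t0, □) = (t0, □, L) → [t0]□□□□□□□□□□□□□□□acabb
Step 16: δ(t0, □) = (t0, □, L) → [t0]□□□□□□□□□□□□□□□□acabb

The machine has not reached a halting state after 16 steps.
The machine did not halt within the 16-step bound.

Answer: No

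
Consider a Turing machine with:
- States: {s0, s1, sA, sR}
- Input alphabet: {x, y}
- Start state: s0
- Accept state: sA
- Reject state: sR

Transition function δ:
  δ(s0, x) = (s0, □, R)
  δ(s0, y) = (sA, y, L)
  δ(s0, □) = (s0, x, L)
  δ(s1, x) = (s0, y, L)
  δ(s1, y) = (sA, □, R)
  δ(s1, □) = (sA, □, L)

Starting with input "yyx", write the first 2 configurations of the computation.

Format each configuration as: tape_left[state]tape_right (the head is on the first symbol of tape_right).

Transitions applied:
Step 1: δ(s0, y) = (sA, y, L)

The first 2 configurations are:
[s0]yyx ⊢ [sA]□yyx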